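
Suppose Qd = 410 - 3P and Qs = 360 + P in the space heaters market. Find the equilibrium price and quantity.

P* = 12.5, Q* = 372.5

Set Qd = Qs: 410 - 3P = 360 + P.
50 = 4P, so P* = 12.5.
Q* = 410 − 3(12.5) = 372.5.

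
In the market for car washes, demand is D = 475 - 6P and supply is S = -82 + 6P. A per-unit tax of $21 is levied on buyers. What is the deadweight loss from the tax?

Pre-tax equilibrium: P* = 557/12, Q* = 196.5.
Tax on buyers shifts demand to D = 475 − 6(P + 21) = 349 - 6P.
349 - 6P = -82 + 6P gives seller price Ps = 431/12; buyers pay Pb = 431/12 + 21 = 683/12.
New quantity: Q = 475 − 6(683/12) = 133.5.
DWL = ½ × 21 × (196.5 − 133.5) = 661.5.

Deadweight loss = 661.5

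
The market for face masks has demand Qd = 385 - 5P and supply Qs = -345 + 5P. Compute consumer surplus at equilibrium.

Consumer surplus = 40

Equilibrium: 385 - 5P = -345 + 5P gives P* = 73, Q* = 20.
Demand choke price (Qd = 0): P = 77.
CS = ½(77 − 73)(20) = 40.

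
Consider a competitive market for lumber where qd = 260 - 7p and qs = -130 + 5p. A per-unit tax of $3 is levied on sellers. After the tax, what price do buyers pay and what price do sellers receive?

Buyers pay $33.75, sellers receive $30.75

Pre-tax equilibrium: p* = 32.5, q* = 32.5.
Tax on sellers shifts supply to qs = -130 + 5(p − 3) = -145 + 5p.
260 - 7p = -145 + 5p gives buyer price pb = 33.75; sellers receive ps = 33.75 − 3 = 30.75.
New quantity: q = 260 − 7(33.75) = 23.75.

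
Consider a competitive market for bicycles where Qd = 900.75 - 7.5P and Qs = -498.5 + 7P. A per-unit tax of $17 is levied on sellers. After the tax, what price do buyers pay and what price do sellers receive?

Pre-tax equilibrium: P* = 96.5, Q* = 177.
Tax on sellers shifts supply to Qs = -498.5 + 7(P − 17) = -617.5 + 7P.
900.75 - 7.5P = -617.5 + 7P gives buyer price Pb = 6073/58; sellers receive Ps = 6073/58 − 17 = 5087/58.
New quantity: Q = 900.75 − 7.5(6073/58) = 3348/29.

Buyers pay 6073/58, sellers receive 5087/58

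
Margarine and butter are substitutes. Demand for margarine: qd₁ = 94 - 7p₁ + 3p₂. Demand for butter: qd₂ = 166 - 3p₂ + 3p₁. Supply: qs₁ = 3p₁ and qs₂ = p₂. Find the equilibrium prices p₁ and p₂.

p₁ = 874/31, p₂ = 1942/31

Market 1: 94 - 7p₁ + 3p₂ = 3p₁ → 10p₁ - 3p₂ = 94.
Market 2: 4p₂ - 3p₁ = 166.
Eliminating p₂: 4×(1) + 3×(2) gives 31p₁ = 874, so p₁ = 874/31.
Back-substitute into (2): p₂ = (166 + 3×874/31) / 4 = 1942/31.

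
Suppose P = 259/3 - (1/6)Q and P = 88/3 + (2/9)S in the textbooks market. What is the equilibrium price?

Set the two price expressions equal: 259/3 - (1/6)Q = 88/3 + (2/9)Q.
57 = (7/18)Q, so Q* = 1026/7.
P* = 259/3 − (1/6)(1026/7) = 1300/21.

P* = 1300/21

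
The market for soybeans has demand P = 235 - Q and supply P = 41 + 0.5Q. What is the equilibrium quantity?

Q* = 388/3

Set the two price expressions equal: 235 - Q = 41 + 0.5Q.
194 = 1.5Q, so Q* = 388/3.
P* = 235 − (1)(388/3) = 317/3.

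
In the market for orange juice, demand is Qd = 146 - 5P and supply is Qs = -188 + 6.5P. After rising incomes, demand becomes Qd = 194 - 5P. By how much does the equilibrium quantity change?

ΔQ = 624/23

Original equilibrium: P* = 668/23, Q* = 18/23.
New equilibrium: 194 - 5P = -188 + 6.5P, so 382 = 11.5P and P' = 764/23; Q' = 194 − 5(764/23) = 642/23.
Change in quantity: 642/23 − 18/23 = 624/23.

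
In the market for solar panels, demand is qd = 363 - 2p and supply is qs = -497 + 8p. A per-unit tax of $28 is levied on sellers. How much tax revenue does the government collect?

Pre-tax equilibrium: p* = 86, q* = 191.
Tax on sellers shifts supply to qs = -497 + 8(p − 28) = -721 + 8p.
363 - 2p = -721 + 8p gives buyer price pb = 108.4; sellers receive ps = 108.4 − 28 = 80.4.
New quantity: q = 363 − 2(108.4) = 146.2.
Revenue = 28 × 146.2 = 4093.6.

Tax revenue = 4093.6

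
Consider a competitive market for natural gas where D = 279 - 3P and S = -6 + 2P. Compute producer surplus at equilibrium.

Equilibrium: 279 - 3P = -6 + 2P gives P* = 57, Q* = 108.
Supply starts at P = 3 (where S = 0).
PS = ½(57 − 3)(108) = 2916.

Producer surplus = 2916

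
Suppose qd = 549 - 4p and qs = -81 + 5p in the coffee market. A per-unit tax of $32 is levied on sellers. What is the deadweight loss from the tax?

Pre-tax equilibrium: p* = 70, q* = 269.
Tax on sellers shifts supply to qs = -81 + 5(p − 32) = -241 + 5p.
549 - 4p = -241 + 5p gives buyer price pb = 790/9; sellers receive ps = 790/9 − 32 = 502/9.
New quantity: q = 549 − 4(790/9) = 1781/9.
DWL = ½ × 32 × (269 − 1781/9) = 10240/9.

Deadweight loss = 10240/9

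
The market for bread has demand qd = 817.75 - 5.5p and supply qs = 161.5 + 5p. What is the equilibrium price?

p* = 62.5

Set qd = qs: 817.75 - 5.5p = 161.5 + 5p.
656.25 = 10.5p, so p* = 62.5.
q* = 817.75 − 5.5(62.5) = 474.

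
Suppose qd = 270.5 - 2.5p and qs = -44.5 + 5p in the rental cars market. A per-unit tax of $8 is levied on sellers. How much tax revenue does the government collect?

Tax revenue = 3652/3

Pre-tax equilibrium: p* = 42, q* = 165.5.
Tax on sellers shifts supply to qs = -44.5 + 5(p − 8) = -84.5 + 5p.
270.5 - 2.5p = -84.5 + 5p gives buyer price pb = 142/3; sellers receive ps = 142/3 − 8 = 118/3.
New quantity: q = 270.5 − 2.5(142/3) = 913/6.
Revenue = 8 × 913/6 = 3652/3.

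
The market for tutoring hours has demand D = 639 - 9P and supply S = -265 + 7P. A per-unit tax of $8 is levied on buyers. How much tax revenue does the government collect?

Pre-tax equilibrium: P* = 56.5, Q* = 130.5.
Tax on buyers shifts demand to D = 639 − 9(P + 8) = 567 - 9P.
567 - 9P = -265 + 7P gives seller price Ps = 52; buyers pay Pb = 52 + 8 = 60.
New quantity: Q = 639 − 9(60) = 99.
Revenue = 8 × 99 = 792.

Tax revenue = 792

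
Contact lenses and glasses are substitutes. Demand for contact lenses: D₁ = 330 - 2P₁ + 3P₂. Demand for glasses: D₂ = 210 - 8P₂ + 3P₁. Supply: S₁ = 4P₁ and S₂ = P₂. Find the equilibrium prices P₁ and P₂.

Market 1: 330 - 2P₁ + 3P₂ = 4P₁ → 6P₁ - 3P₂ = 330.
Market 2: 9P₂ - 3P₁ = 210.
Eliminating P₂: 9×(1) + 3×(2) gives 45P₁ = 3600, so P₁ = 80.
Back-substitute into (2): P₂ = (210 + 3×80) / 9 = 50.

P₁ = 80, P₂ = 50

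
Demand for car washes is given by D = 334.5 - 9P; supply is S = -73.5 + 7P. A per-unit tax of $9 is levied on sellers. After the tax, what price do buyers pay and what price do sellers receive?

Buyers pay $29.4375, sellers receive $20.4375

Pre-tax equilibrium: P* = 25.5, Q* = 105.
Tax on sellers shifts supply to S = -73.5 + 7(P − 9) = -136.5 + 7P.
334.5 - 9P = -136.5 + 7P gives buyer price Pb = 29.4375; sellers receive Ps = 29.4375 − 9 = 20.4375.
New quantity: Q = 334.5 − 9(29.4375) = 69.5625.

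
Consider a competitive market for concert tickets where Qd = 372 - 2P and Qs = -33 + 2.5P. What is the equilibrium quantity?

Set Qd = Qs: 372 - 2P = -33 + 2.5P.
405 = 4.5P, so P* = 90.
Q* = 372 − 2(90) = 192.

Q* = 192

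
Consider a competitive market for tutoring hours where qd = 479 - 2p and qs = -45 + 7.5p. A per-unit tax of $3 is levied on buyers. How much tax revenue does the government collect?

Tax revenue = 20745/19

Pre-tax equilibrium: p* = 1048/19, q* = 7005/19.
Tax on buyers shifts demand to qd = 479 − 2(p + 3) = 473 - 2p.
473 - 2p = -45 + 7.5p gives seller price ps = 1036/19; buyers pay pb = 1036/19 + 3 = 1093/19.
New quantity: q = 479 − 2(1093/19) = 6915/19.
Revenue = 3 × 6915/19 = 20745/19.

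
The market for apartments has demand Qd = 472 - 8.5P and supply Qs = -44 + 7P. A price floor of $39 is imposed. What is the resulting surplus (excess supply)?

Surplus = 88.5

Equilibrium price would be P* = 1032/31, so the floor at 39 binds.
At P = 39: Qd = 140.5, Qs = 229.
Surplus = 229 − 140.5 = 88.5.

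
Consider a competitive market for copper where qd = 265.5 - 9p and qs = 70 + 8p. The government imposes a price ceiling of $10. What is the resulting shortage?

Equilibrium price would be p* = 11.5, so the ceiling at 10 binds.
At p = 10: qd = 265.5 − 9(10) = 175.5, qs = 70 + 8(10) = 150.
Shortage = 175.5 − 150 = 25.5.

Shortage = 25.5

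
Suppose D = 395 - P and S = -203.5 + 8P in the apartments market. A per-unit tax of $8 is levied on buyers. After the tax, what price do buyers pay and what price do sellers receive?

Buyers pay 1325/18, sellers receive 1181/18

Pre-tax equilibrium: P* = 66.5, Q* = 328.5.
Tax on buyers shifts demand to D = 395 − 1(P + 8) = 387 - P.
387 - P = -203.5 + 8P gives seller price Ps = 1181/18; buyers pay Pb = 1181/18 + 8 = 1325/18.
New quantity: Q = 395 − 1(1325/18) = 5785/18.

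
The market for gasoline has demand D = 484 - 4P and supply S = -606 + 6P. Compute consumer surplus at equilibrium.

Equilibrium: 484 - 4P = -606 + 6P gives P* = 109, Q* = 48.
Demand choke price (D = 0): P = 121.
CS = ½(121 − 109)(48) = 288.

Consumer surplus = 288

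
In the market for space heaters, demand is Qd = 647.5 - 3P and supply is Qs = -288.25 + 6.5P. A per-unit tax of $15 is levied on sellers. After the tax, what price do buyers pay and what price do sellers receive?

Buyers pay 4133/38, sellers receive 3563/38

Pre-tax equilibrium: P* = 98.5, Q* = 352.
Tax on sellers shifts supply to Qs = -288.25 + 6.5(P − 15) = -385.75 + 6.5P.
647.5 - 3P = -385.75 + 6.5P gives buyer price Pb = 4133/38; sellers receive Ps = 4133/38 − 15 = 3563/38.
New quantity: Q = 647.5 − 3(4133/38) = 6103/19.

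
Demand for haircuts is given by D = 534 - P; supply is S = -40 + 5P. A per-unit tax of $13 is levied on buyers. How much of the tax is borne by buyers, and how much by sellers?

Buyers bear 65/6, sellers bear 13/6

Pre-tax equilibrium: P* = 287/3, Q* = 1315/3.
Tax on buyers shifts demand to D = 534 − 1(P + 13) = 521 - P.
521 - P = -40 + 5P gives seller price Ps = 93.5; buyers pay Pb = 93.5 + 13 = 106.5.
New quantity: Q = 534 − 1(106.5) = 427.5.
Buyer burden = 106.5 − 287/3 = 65/6; seller burden = 287/3 − 93.5 = 13/6.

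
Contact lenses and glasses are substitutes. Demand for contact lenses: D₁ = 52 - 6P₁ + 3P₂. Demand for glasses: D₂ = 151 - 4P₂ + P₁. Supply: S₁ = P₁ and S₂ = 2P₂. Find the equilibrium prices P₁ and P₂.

P₁ = 255/13, P₂ = 1109/39

Market 1: 52 - 6P₁ + 3P₂ = P₁ → 7P₁ - 3P₂ = 52.
Market 2: 6P₂ - P₁ = 151.
Eliminating P₂: 6×(1) + 3×(2) gives 39P₁ = 765, so P₁ = 255/13.
Back-substitute into (2): P₂ = (151 + 1×255/13) / 6 = 1109/39.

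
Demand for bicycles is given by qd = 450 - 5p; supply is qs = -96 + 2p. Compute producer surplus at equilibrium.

Equilibrium: 450 - 5p = -96 + 2p gives p* = 78, q* = 60.
Supply starts at p = 48 (where qs = 0).
PS = ½(78 − 48)(60) = 900.

Producer surplus = 900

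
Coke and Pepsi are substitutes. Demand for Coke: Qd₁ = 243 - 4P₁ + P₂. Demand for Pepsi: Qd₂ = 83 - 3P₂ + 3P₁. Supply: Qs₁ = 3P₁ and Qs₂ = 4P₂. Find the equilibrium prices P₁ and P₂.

P₁ = 892/23, P₂ = 655/23

Market 1: 243 - 4P₁ + P₂ = 3P₁ → 7P₁ - P₂ = 243.
Market 2: 7P₂ - 3P₁ = 83.
Eliminating P₂: 7×(1) + 1×(2) gives 46P₁ = 1784, so P₁ = 892/23.
Back-substitute into (2): P₂ = (83 + 3×892/23) / 7 = 655/23.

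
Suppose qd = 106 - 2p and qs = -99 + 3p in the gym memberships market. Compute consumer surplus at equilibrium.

Equilibrium: 106 - 2p = -99 + 3p gives p* = 41, q* = 24.
Demand choke price (qd = 0): p = 53.
CS = ½(53 − 41)(24) = 144.

Consumer surplus = 144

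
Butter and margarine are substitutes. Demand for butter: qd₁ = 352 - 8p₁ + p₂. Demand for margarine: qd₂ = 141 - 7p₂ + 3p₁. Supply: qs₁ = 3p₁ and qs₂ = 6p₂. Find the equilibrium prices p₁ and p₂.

Market 1: 352 - 8p₁ + p₂ = 3p₁ → 11p₁ - p₂ = 352.
Market 2: 13p₂ - 3p₁ = 141.
Eliminating p₂: 13×(1) + 1×(2) gives 140p₁ = 4717, so p₁ = 4717/140.
Back-substitute into (2): p₂ = (141 + 3×4717/140) / 13 = 2607/140.

p₁ = 4717/140, p₂ = 2607/140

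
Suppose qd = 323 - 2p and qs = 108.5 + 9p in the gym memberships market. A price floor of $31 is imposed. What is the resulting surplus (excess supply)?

Equilibrium price would be p* = 19.5, so the floor at 31 binds.
At p = 31: qd = 261, qs = 387.5.
Surplus = 387.5 − 261 = 126.5.

Surplus = 126.5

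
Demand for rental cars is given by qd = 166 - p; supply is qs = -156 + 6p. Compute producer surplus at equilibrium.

Producer surplus = 1200

Equilibrium: 166 - p = -156 + 6p gives p* = 46, q* = 120.
Supply starts at p = 26 (where qs = 0).
PS = ½(46 − 26)(120) = 1200.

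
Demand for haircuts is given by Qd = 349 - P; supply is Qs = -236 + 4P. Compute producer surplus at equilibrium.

Producer surplus = 6728

Equilibrium: 349 - P = -236 + 4P gives P* = 117, Q* = 232.
Supply starts at P = 59 (where Qs = 0).
PS = ½(117 − 59)(232) = 6728.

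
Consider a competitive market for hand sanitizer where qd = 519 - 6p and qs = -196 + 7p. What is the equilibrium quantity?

Set qd = qs: 519 - 6p = -196 + 7p.
715 = 13p, so p* = 55.
q* = 519 − 6(55) = 189.

q* = 189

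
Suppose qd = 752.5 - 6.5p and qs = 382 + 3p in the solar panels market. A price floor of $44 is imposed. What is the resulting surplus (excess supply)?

Equilibrium price would be p* = 39, so the floor at 44 binds.
At p = 44: qd = 466.5, qs = 514.
Surplus = 514 − 466.5 = 47.5.

Surplus = 47.5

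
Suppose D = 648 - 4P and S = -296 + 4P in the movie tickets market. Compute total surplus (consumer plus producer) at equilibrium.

Total surplus = 7744

Equilibrium: 648 - 4P = -296 + 4P gives P* = 118, Q* = 176.
Demand choke price: P = 162; supply starts at P = 74.
CS = ½(162 − 118)(176) = 3872; PS = ½(118 − 74)(176) = 3872.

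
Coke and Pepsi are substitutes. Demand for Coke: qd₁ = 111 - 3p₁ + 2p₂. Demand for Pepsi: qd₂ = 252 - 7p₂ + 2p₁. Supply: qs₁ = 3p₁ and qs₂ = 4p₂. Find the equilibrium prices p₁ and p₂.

p₁ = 1725/62, p₂ = 867/31

Market 1: 111 - 3p₁ + 2p₂ = 3p₁ → 6p₁ - 2p₂ = 111.
Market 2: 11p₂ - 2p₁ = 252.
Eliminating p₂: 11×(1) + 2×(2) gives 62p₁ = 1725, so p₁ = 1725/62.
Back-substitute into (2): p₂ = (252 + 2×1725/62) / 11 = 867/31.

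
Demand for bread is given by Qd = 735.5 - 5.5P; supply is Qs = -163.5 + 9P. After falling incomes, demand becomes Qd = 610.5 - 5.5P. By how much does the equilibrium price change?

ΔP = -250/29

Original equilibrium: P* = 62, Q* = 394.5.
New equilibrium: 610.5 - 5.5P = -163.5 + 9P, so 774 = 14.5P and P' = 1548/29; Q' = 610.5 − 5.5(1548/29) = 18381/58.
Change in price: 1548/29 − 62 = -250/29.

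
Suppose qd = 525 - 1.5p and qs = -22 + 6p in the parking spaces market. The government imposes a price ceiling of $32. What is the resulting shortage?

Shortage = 307

Equilibrium price would be p* = 1094/15, so the ceiling at 32 binds.
At p = 32: qd = 525 − 1.5(32) = 477, qs = -22 + 6(32) = 170.
Shortage = 477 − 170 = 307.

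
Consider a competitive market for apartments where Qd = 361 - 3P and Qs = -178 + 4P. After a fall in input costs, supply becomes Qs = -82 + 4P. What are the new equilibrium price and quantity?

Original equilibrium: P* = 77, Q* = 130.
New equilibrium: 361 - 3P = -82 + 4P, so 443 = 7P and P' = 443/7; Q' = 361 − 3(443/7) = 1198/7.

P' = 443/7, Q' = 1198/7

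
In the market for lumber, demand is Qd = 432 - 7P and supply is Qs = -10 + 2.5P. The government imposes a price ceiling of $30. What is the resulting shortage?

Shortage = 157

Equilibrium price would be P* = 884/19, so the ceiling at 30 binds.
At P = 30: Qd = 432 − 7(30) = 222, Qs = -10 + 2.5(30) = 65.
Shortage = 222 − 65 = 157.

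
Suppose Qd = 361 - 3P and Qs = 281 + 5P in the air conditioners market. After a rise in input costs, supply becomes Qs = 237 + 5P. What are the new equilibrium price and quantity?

P' = 15.5, Q' = 314.5

Original equilibrium: P* = 10, Q* = 331.
New equilibrium: 361 - 3P = 237 + 5P, so 124 = 8P and P' = 15.5; Q' = 361 − 3(15.5) = 314.5.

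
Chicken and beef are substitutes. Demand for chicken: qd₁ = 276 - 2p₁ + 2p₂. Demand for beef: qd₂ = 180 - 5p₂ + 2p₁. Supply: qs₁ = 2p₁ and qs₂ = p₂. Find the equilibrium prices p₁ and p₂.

Market 1: 276 - 2p₁ + 2p₂ = 2p₁ → 4p₁ - 2p₂ = 276.
Market 2: 6p₂ - 2p₁ = 180.
Eliminating p₂: 6×(1) + 2×(2) gives 20p₁ = 2016, so p₁ = 100.8.
Back-substitute into (2): p₂ = (180 + 2×100.8) / 6 = 63.6.

p₁ = 100.8, p₂ = 63.6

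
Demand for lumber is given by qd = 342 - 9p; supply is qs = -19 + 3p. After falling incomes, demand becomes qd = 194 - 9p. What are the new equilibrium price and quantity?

p' = 17.75, q' = 34.25

Original equilibrium: p* = 361/12, q* = 71.25.
New equilibrium: 194 - 9p = -19 + 3p, so 213 = 12p and p' = 17.75; q' = 194 − 9(17.75) = 34.25.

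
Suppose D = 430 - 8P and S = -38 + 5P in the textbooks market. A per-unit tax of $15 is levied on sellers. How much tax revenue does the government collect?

Tax revenue = 18690/13

Pre-tax equilibrium: P* = 36, Q* = 142.
Tax on sellers shifts supply to S = -38 + 5(P − 15) = -113 + 5P.
430 - 8P = -113 + 5P gives buyer price Pb = 543/13; sellers receive Ps = 543/13 − 15 = 348/13.
New quantity: Q = 430 − 8(543/13) = 1246/13.
Revenue = 15 × 1246/13 = 18690/13.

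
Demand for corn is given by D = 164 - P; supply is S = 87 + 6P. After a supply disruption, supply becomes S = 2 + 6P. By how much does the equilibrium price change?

Original equilibrium: P* = 11, Q* = 153.
New equilibrium: 164 - P = 2 + 6P, so 162 = 7P and P' = 162/7; Q' = 164 − 1(162/7) = 986/7.
Change in price: 162/7 − 11 = 85/7.

ΔP = 85/7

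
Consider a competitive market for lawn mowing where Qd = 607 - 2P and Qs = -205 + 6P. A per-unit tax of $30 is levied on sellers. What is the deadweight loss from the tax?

Pre-tax equilibrium: P* = 101.5, Q* = 404.
Tax on sellers shifts supply to Qs = -205 + 6(P − 30) = -385 + 6P.
607 - 2P = -385 + 6P gives buyer price Pb = 124; sellers receive Ps = 124 − 30 = 94.
New quantity: Q = 607 − 2(124) = 359.
DWL = ½ × 30 × (404 − 359) = 675.

Deadweight loss = 675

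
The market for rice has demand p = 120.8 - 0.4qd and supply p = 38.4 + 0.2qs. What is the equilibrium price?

p* = 988/15

Set the two price expressions equal: 120.8 - 0.4q = 38.4 + 0.2q.
82.4 = 0.6q, so q* = 412/3.
p* = 120.8 − (0.4)(412/3) = 988/15.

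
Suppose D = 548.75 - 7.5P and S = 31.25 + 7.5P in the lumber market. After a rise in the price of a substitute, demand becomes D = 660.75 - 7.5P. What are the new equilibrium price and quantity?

P' = 1259/30, Q' = 346

Original equilibrium: P* = 34.5, Q* = 290.
New equilibrium: 660.75 - 7.5P = 31.25 + 7.5P, so 629.5 = 15P and P' = 1259/30; Q' = 660.75 − 7.5(1259/30) = 346.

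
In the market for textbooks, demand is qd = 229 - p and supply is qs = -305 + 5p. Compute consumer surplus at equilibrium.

Consumer surplus = 9800

Equilibrium: 229 - p = -305 + 5p gives p* = 89, q* = 140.
Demand choke price (qd = 0): p = 229.
CS = ½(229 − 89)(140) = 9800.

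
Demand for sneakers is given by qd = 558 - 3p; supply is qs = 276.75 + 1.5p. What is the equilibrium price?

p* = 62.5

Set qd = qs: 558 - 3p = 276.75 + 1.5p.
281.25 = 4.5p, so p* = 62.5.
q* = 558 − 3(62.5) = 370.5.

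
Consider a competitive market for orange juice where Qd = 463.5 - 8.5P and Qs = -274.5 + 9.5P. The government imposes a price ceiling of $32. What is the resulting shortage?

Shortage = 162

Equilibrium price would be P* = 41, so the ceiling at 32 binds.
At P = 32: Qd = 463.5 − 8.5(32) = 191.5, Qs = -274.5 + 9.5(32) = 29.5.
Shortage = 191.5 − 29.5 = 162.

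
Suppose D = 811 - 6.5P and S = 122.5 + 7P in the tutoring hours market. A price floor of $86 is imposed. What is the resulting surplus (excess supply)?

Equilibrium price would be P* = 51, so the floor at 86 binds.
At P = 86: D = 252, S = 724.5.
Surplus = 724.5 − 252 = 472.5.

Surplus = 472.5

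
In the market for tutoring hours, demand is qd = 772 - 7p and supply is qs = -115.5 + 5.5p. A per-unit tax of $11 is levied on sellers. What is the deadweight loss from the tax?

Deadweight loss = 186.34

Pre-tax equilibrium: p* = 71, q* = 275.
Tax on sellers shifts supply to qs = -115.5 + 5.5(p − 11) = -176 + 5.5p.
772 - 7p = -176 + 5.5p gives buyer price pb = 75.84; sellers receive ps = 75.84 − 11 = 64.84.
New quantity: q = 772 − 7(75.84) = 241.12.
DWL = ½ × 11 × (275 − 241.12) = 186.34.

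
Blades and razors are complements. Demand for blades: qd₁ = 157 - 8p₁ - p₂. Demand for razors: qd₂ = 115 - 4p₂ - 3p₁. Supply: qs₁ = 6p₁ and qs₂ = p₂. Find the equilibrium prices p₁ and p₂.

p₁ = 10, p₂ = 17

Market 1: 157 - 8p₁ - p₂ = 6p₁ → 14p₁ + p₂ = 157.
Market 2: 5p₂ + 3p₁ = 115.
Eliminating p₂: 5×(1) − 1×(2) gives 67p₁ = 670, so p₁ = 10.
Back-substitute into (2): p₂ = (115 − 3×10) / 5 = 17.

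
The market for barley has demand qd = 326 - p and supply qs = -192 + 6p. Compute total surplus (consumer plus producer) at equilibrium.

Equilibrium: 326 - p = -192 + 6p gives p* = 74, q* = 252.
Demand choke price: p = 326; supply starts at p = 32.
CS = ½(326 − 74)(252) = 31752; PS = ½(74 − 32)(252) = 5292.

Total surplus = 37044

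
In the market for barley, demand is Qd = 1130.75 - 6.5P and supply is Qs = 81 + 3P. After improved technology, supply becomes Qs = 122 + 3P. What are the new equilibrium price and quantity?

P' = 4035/38, Q' = 16741/38

Original equilibrium: P* = 110.5, Q* = 412.5.
New equilibrium: 1130.75 - 6.5P = 122 + 3P, so 1008.75 = 9.5P and P' = 4035/38; Q' = 1130.75 − 6.5(4035/38) = 16741/38.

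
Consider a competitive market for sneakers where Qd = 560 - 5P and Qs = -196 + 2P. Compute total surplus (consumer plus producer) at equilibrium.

Total surplus = 140

Equilibrium: 560 - 5P = -196 + 2P gives P* = 108, Q* = 20.
Demand choke price: P = 112; supply starts at P = 98.
CS = ½(112 − 108)(20) = 40; PS = ½(108 − 98)(20) = 100.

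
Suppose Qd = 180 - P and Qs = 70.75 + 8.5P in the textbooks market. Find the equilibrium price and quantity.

P* = 11.5, Q* = 168.5

Set Qd = Qs: 180 - P = 70.75 + 8.5P.
109.25 = 9.5P, so P* = 11.5.
Q* = 180 − 1(11.5) = 168.5.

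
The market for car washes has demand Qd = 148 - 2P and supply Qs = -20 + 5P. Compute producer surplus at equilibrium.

Equilibrium: 148 - 2P = -20 + 5P gives P* = 24, Q* = 100.
Supply starts at P = 4 (where Qs = 0).
PS = ½(24 − 4)(100) = 1000.

Producer surplus = 1000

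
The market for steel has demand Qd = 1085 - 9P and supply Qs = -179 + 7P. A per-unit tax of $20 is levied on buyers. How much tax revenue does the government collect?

Pre-tax equilibrium: P* = 79, Q* = 374.
Tax on buyers shifts demand to Qd = 1085 − 9(P + 20) = 905 - 9P.
905 - 9P = -179 + 7P gives seller price Ps = 67.75; buyers pay Pb = 67.75 + 20 = 87.75.
New quantity: Q = 1085 − 9(87.75) = 295.25.
Revenue = 20 × 295.25 = 5905.

Tax revenue = 5905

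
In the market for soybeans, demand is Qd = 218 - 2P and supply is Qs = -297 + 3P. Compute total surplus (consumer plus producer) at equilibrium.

Total surplus = 60

Equilibrium: 218 - 2P = -297 + 3P gives P* = 103, Q* = 12.
Demand choke price: P = 109; supply starts at P = 99.
CS = ½(109 − 103)(12) = 36; PS = ½(103 − 99)(12) = 24.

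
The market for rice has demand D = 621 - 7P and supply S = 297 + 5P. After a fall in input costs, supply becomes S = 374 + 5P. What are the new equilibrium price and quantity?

Original equilibrium: P* = 27, Q* = 432.
New equilibrium: 621 - 7P = 374 + 5P, so 247 = 12P and P' = 247/12; Q' = 621 − 7(247/12) = 5723/12.

P' = 247/12, Q' = 5723/12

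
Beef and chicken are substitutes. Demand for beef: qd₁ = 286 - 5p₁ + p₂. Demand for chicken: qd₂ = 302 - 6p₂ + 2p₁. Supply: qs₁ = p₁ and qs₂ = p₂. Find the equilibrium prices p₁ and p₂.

p₁ = 57.6, p₂ = 59.6

Market 1: 286 - 5p₁ + p₂ = p₁ → 6p₁ - p₂ = 286.
Market 2: 7p₂ - 2p₁ = 302.
Eliminating p₂: 7×(1) + 1×(2) gives 40p₁ = 2304, so p₁ = 57.6.
Back-substitute into (2): p₂ = (302 + 2×57.6) / 7 = 59.6.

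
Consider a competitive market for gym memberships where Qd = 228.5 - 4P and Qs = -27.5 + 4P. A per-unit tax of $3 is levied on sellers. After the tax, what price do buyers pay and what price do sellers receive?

Buyers pay $33.5, sellers receive $30.5

Pre-tax equilibrium: P* = 32, Q* = 100.5.
Tax on sellers shifts supply to Qs = -27.5 + 4(P − 3) = -39.5 + 4P.
228.5 - 4P = -39.5 + 4P gives buyer price Pb = 33.5; sellers receive Ps = 33.5 − 3 = 30.5.
New quantity: Q = 228.5 − 4(33.5) = 94.5.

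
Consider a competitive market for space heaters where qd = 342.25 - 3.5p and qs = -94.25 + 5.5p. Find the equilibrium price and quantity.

Set qd = qs: 342.25 - 3.5p = -94.25 + 5.5p.
436.5 = 9p, so p* = 48.5.
q* = 342.25 − 3.5(48.5) = 172.5.

p* = 48.5, q* = 172.5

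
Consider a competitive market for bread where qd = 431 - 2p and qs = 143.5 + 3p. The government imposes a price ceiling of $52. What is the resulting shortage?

Equilibrium price would be p* = 57.5, so the ceiling at 52 binds.
At p = 52: qd = 431 − 2(52) = 327, qs = 143.5 + 3(52) = 299.5.
Shortage = 327 − 299.5 = 27.5.

Shortage = 27.5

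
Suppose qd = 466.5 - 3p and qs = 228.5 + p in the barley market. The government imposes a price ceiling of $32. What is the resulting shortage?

Equilibrium price would be p* = 59.5, so the ceiling at 32 binds.
At p = 32: qd = 466.5 − 3(32) = 370.5, qs = 228.5 + 1(32) = 260.5.
Shortage = 370.5 − 260.5 = 110.

Shortage = 110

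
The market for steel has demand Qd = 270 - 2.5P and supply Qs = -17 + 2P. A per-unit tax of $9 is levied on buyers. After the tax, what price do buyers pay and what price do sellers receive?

Buyers pay 610/9, sellers receive 529/9

Pre-tax equilibrium: P* = 574/9, Q* = 995/9.
Tax on buyers shifts demand to Qd = 270 − 2.5(P + 9) = 247.5 - 2.5P.
247.5 - 2.5P = -17 + 2P gives seller price Ps = 529/9; buyers pay Pb = 529/9 + 9 = 610/9.
New quantity: Q = 270 − 2.5(610/9) = 905/9.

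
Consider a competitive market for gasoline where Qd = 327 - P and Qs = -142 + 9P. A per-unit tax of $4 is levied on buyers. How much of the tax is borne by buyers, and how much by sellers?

Pre-tax equilibrium: P* = 46.9, Q* = 280.1.
Tax on buyers shifts demand to Qd = 327 − 1(P + 4) = 323 - P.
323 - P = -142 + 9P gives seller price Ps = 46.5; buyers pay Pb = 46.5 + 4 = 50.5.
New quantity: Q = 327 − 1(50.5) = 276.5.
Buyer burden = 50.5 − 46.9 = 3.6; seller burden = 46.9 − 46.5 = 0.4.

Buyers bear $3.6, sellers bear $0.4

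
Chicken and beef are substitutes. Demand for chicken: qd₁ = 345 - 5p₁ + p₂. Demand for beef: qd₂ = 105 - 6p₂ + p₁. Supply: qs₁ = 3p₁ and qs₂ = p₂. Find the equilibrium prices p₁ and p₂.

Market 1: 345 - 5p₁ + p₂ = 3p₁ → 8p₁ - p₂ = 345.
Market 2: 7p₂ - p₁ = 105.
Eliminating p₂: 7×(1) + 1×(2) gives 55p₁ = 2520, so p₁ = 504/11.
Back-substitute into (2): p₂ = (105 + 1×504/11) / 7 = 237/11.

p₁ = 504/11, p₂ = 237/11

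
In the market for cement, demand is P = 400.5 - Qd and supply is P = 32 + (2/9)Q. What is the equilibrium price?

Set the two price expressions equal: 400.5 - Q = 32 + (2/9)Q.
368.5 = (11/9)Q, so Q* = 301.5.
P* = 400.5 − (1)(301.5) = 99.

P* = 99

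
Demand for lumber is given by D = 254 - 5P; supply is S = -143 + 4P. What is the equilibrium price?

Set D = S: 254 - 5P = -143 + 4P.
397 = 9P, so P* = 397/9.
Q* = 254 − 5(397/9) = 301/9.

P* = 397/9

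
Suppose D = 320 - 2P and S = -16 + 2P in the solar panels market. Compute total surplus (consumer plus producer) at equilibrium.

Total surplus = 11552

Equilibrium: 320 - 2P = -16 + 2P gives P* = 84, Q* = 152.
Demand choke price: P = 160; supply starts at P = 8.
CS = ½(160 − 84)(152) = 5776; PS = ½(84 − 8)(152) = 5776.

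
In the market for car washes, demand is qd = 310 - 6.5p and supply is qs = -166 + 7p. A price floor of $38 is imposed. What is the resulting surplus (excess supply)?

Surplus = 37

Equilibrium price would be p* = 952/27, so the floor at 38 binds.
At p = 38: qd = 63, qs = 100.
Surplus = 100 − 63 = 37.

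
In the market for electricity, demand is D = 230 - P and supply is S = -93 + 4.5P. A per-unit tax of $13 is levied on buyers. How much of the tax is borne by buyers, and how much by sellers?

Buyers bear 117/11, sellers bear 26/11

Pre-tax equilibrium: P* = 646/11, Q* = 1884/11.
Tax on buyers shifts demand to D = 230 − 1(P + 13) = 217 - P.
217 - P = -93 + 4.5P gives seller price Ps = 620/11; buyers pay Pb = 620/11 + 13 = 763/11.
New quantity: Q = 230 − 1(763/11) = 1767/11.
Buyer burden = 763/11 − 646/11 = 117/11; seller burden = 646/11 − 620/11 = 26/11.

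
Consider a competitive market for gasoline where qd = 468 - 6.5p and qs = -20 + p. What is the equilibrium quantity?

Set qd = qs: 468 - 6.5p = -20 + p.
488 = 7.5p, so p* = 976/15.
q* = 468 − 6.5(976/15) = 676/15.

q* = 676/15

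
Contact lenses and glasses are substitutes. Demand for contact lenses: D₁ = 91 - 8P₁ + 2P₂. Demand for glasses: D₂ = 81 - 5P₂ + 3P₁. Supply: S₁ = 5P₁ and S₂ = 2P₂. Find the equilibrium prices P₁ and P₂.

Market 1: 91 - 8P₁ + 2P₂ = 5P₁ → 13P₁ - 2P₂ = 91.
Market 2: 7P₂ - 3P₁ = 81.
Eliminating P₂: 7×(1) + 2×(2) gives 85P₁ = 799, so P₁ = 9.4.
Back-substitute into (2): P₂ = (81 + 3×9.4) / 7 = 15.6.

P₁ = 9.4, P₂ = 15.6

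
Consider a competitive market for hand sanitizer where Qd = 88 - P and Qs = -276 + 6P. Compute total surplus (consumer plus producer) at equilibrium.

Total surplus = 756

Equilibrium: 88 - P = -276 + 6P gives P* = 52, Q* = 36.
Demand choke price: P = 88; supply starts at P = 46.
CS = ½(88 − 52)(36) = 648; PS = ½(52 − 46)(36) = 108.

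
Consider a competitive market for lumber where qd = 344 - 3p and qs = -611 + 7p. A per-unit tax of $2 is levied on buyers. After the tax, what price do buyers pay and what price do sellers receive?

Buyers pay $96.9, sellers receive $94.9

Pre-tax equilibrium: p* = 95.5, q* = 57.5.
Tax on buyers shifts demand to qd = 344 − 3(p + 2) = 338 - 3p.
338 - 3p = -611 + 7p gives seller price ps = 94.9; buyers pay pb = 94.9 + 2 = 96.9.
New quantity: q = 344 − 3(96.9) = 53.3.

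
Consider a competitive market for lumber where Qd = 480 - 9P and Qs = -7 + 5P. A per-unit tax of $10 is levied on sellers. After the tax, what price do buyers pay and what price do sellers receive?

Pre-tax equilibrium: P* = 487/14, Q* = 2337/14.
Tax on sellers shifts supply to Qs = -7 + 5(P − 10) = -57 + 5P.
480 - 9P = -57 + 5P gives buyer price Pb = 537/14; sellers receive Ps = 537/14 − 10 = 397/14.
New quantity: Q = 480 − 9(537/14) = 1887/14.

Buyers pay 537/14, sellers receive 397/14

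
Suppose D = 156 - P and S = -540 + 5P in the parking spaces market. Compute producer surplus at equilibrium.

Producer surplus = 160

Equilibrium: 156 - P = -540 + 5P gives P* = 116, Q* = 40.
Supply starts at P = 108 (where S = 0).
PS = ½(116 − 108)(40) = 160.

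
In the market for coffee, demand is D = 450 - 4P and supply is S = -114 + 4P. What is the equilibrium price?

Set D = S: 450 - 4P = -114 + 4P.
564 = 8P, so P* = 70.5.
Q* = 450 − 4(70.5) = 168.

P* = 70.5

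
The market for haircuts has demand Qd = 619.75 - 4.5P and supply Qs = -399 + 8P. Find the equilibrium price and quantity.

Set Qd = Qs: 619.75 - 4.5P = -399 + 8P.
1018.75 = 12.5P, so P* = 81.5.
Q* = 619.75 − 4.5(81.5) = 253.

P* = 81.5, Q* = 253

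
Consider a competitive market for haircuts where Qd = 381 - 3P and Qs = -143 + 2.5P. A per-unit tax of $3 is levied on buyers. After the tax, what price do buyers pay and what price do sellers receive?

Pre-tax equilibrium: P* = 1048/11, Q* = 1047/11.
Tax on buyers shifts demand to Qd = 381 − 3(P + 3) = 372 - 3P.
372 - 3P = -143 + 2.5P gives seller price Ps = 1030/11; buyers pay Pb = 1030/11 + 3 = 1063/11.
New quantity: Q = 381 − 3(1063/11) = 1002/11.

Buyers pay 1063/11, sellers receive 1030/11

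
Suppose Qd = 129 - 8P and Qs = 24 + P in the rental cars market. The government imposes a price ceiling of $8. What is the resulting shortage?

Equilibrium price would be P* = 35/3, so the ceiling at 8 binds.
At P = 8: Qd = 129 − 8(8) = 65, Qs = 24 + 1(8) = 32.
Shortage = 65 − 32 = 33.

Shortage = 33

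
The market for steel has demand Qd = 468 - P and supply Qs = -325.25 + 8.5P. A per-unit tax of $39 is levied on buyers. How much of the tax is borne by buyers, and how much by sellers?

Buyers bear 663/19, sellers bear 78/19

Pre-tax equilibrium: P* = 83.5, Q* = 384.5.
Tax on buyers shifts demand to Qd = 468 − 1(P + 39) = 429 - P.
429 - P = -325.25 + 8.5P gives seller price Ps = 3017/38; buyers pay Pb = 3017/38 + 39 = 4499/38.
New quantity: Q = 468 − 1(4499/38) = 13285/38.
Buyer burden = 4499/38 − 83.5 = 663/19; seller burden = 83.5 − 3017/38 = 78/19.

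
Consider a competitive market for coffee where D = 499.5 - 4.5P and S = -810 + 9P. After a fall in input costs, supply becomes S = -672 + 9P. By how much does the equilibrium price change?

Original equilibrium: P* = 97, Q* = 63.
New equilibrium: 499.5 - 4.5P = -672 + 9P, so 1171.5 = 13.5P and P' = 781/9; Q' = 499.5 − 4.5(781/9) = 109.
Change in price: 781/9 − 97 = -92/9.

ΔP = -92/9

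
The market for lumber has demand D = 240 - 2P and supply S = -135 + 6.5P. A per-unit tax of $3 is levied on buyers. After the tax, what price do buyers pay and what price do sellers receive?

Pre-tax equilibrium: P* = 750/17, Q* = 2580/17.
Tax on buyers shifts demand to D = 240 − 2(P + 3) = 234 - 2P.
234 - 2P = -135 + 6.5P gives seller price Ps = 738/17; buyers pay Pb = 738/17 + 3 = 789/17.
New quantity: Q = 240 − 2(789/17) = 2502/17.

Buyers pay 789/17, sellers receive 738/17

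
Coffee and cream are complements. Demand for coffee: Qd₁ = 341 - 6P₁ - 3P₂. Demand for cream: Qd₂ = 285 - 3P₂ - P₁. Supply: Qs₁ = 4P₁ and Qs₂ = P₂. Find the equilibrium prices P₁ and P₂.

P₁ = 509/37, P₂ = 2509/37

Market 1: 341 - 6P₁ - 3P₂ = 4P₁ → 10P₁ + 3P₂ = 341.
Market 2: 4P₂ + P₁ = 285.
Eliminating P₂: 4×(1) − 3×(2) gives 37P₁ = 509, so P₁ = 509/37.
Back-substitute into (2): P₂ = (285 − 1×509/37) / 4 = 2509/37.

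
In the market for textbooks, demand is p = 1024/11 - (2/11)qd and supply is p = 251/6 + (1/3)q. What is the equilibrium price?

Set the two price expressions equal: 1024/11 - (2/11)q = 251/6 + (1/3)q.
3383/66 = (17/33)q, so q* = 99.5.
p* = 1024/11 − (2/11)(99.5) = 75.

p* = 75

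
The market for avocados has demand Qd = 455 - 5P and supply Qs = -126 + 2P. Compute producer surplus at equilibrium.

Producer surplus = 400

Equilibrium: 455 - 5P = -126 + 2P gives P* = 83, Q* = 40.
Supply starts at P = 63 (where Qs = 0).
PS = ½(83 − 63)(40) = 400.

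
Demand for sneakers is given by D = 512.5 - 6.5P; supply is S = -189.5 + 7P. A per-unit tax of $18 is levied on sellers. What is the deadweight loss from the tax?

Deadweight loss = 546

Pre-tax equilibrium: P* = 52, Q* = 174.5.
Tax on sellers shifts supply to S = -189.5 + 7(P − 18) = -315.5 + 7P.
512.5 - 6.5P = -315.5 + 7P gives buyer price Pb = 184/3; sellers receive Ps = 184/3 − 18 = 130/3.
New quantity: Q = 512.5 − 6.5(184/3) = 683/6.
DWL = ½ × 18 × (174.5 − 683/6) = 546.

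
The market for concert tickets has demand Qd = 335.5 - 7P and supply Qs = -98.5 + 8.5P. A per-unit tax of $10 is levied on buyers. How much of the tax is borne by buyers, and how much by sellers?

Pre-tax equilibrium: P* = 28, Q* = 139.5.
Tax on buyers shifts demand to Qd = 335.5 − 7(P + 10) = 265.5 - 7P.
265.5 - 7P = -98.5 + 8.5P gives seller price Ps = 728/31; buyers pay Pb = 728/31 + 10 = 1038/31.
New quantity: Q = 335.5 − 7(1038/31) = 6269/62.
Buyer burden = 1038/31 − 28 = 170/31; seller burden = 28 − 728/31 = 140/31.

Buyers bear 170/31, sellers bear 140/31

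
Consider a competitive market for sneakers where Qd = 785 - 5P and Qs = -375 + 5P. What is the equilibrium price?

P* = 116

Set Qd = Qs: 785 - 5P = -375 + 5P.
1160 = 10P, so P* = 116.
Q* = 785 − 5(116) = 205.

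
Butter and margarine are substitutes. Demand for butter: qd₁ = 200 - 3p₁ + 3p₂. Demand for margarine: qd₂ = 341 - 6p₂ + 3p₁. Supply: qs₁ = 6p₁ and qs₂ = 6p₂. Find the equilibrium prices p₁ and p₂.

p₁ = 1141/33, p₂ = 1223/33

Market 1: 200 - 3p₁ + 3p₂ = 6p₁ → 9p₁ - 3p₂ = 200.
Market 2: 12p₂ - 3p₁ = 341.
Eliminating p₂: 12×(1) + 3×(2) gives 99p₁ = 3423, so p₁ = 1141/33.
Back-substitute into (2): p₂ = (341 + 3×1141/33) / 12 = 1223/33.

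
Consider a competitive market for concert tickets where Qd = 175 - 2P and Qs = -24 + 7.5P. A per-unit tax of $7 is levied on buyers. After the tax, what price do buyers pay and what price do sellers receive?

Pre-tax equilibrium: P* = 398/19, Q* = 2529/19.
Tax on buyers shifts demand to Qd = 175 − 2(P + 7) = 161 - 2P.
161 - 2P = -24 + 7.5P gives seller price Ps = 370/19; buyers pay Pb = 370/19 + 7 = 503/19.
New quantity: Q = 175 − 2(503/19) = 2319/19.

Buyers pay 503/19, sellers receive 370/19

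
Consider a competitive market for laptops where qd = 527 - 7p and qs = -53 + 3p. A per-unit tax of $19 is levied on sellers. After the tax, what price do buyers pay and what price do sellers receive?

Buyers pay $63.7, sellers receive $44.7

Pre-tax equilibrium: p* = 58, q* = 121.
Tax on sellers shifts supply to qs = -53 + 3(p − 19) = -110 + 3p.
527 - 7p = -110 + 3p gives buyer price pb = 63.7; sellers receive ps = 63.7 − 19 = 44.7.
New quantity: q = 527 − 7(63.7) = 81.1.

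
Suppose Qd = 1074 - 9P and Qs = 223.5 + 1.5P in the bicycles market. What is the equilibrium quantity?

Q* = 345

Set Qd = Qs: 1074 - 9P = 223.5 + 1.5P.
850.5 = 10.5P, so P* = 81.
Q* = 1074 − 9(81) = 345.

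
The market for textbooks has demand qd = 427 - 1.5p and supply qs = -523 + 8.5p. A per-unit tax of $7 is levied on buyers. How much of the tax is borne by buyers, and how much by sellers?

Pre-tax equilibrium: p* = 95, q* = 284.5.
Tax on buyers shifts demand to qd = 427 − 1.5(p + 7) = 416.5 - 1.5p.
416.5 - 1.5p = -523 + 8.5p gives seller price ps = 93.95; buyers pay pb = 93.95 + 7 = 100.95.
New quantity: q = 427 − 1.5(100.95) = 275.575.
Buyer burden = 100.95 − 95 = 5.95; seller burden = 95 − 93.95 = 1.05.

Buyers bear $5.95, sellers bear $1.05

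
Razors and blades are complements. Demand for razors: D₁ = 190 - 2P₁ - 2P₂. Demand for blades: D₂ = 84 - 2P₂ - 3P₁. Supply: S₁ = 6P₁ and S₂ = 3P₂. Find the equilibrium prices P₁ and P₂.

Market 1: 190 - 2P₁ - 2P₂ = 6P₁ → 8P₁ + 2P₂ = 190.
Market 2: 5P₂ + 3P₁ = 84.
Eliminating P₂: 5×(1) − 2×(2) gives 34P₁ = 782, so P₁ = 23.
Back-substitute into (2): P₂ = (84 − 3×23) / 5 = 3.

P₁ = 23, P₂ = 3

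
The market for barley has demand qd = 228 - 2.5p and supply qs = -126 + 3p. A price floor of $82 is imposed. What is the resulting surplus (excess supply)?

Equilibrium price would be p* = 708/11, so the floor at 82 binds.
At p = 82: qd = 23, qs = 120.
Surplus = 120 − 23 = 97.

Surplus = 97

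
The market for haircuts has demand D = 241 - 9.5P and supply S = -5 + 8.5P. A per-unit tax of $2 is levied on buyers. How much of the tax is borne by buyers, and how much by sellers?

Buyers bear 17/18, sellers bear 19/18

Pre-tax equilibrium: P* = 41/3, Q* = 667/6.
Tax on buyers shifts demand to D = 241 − 9.5(P + 2) = 222 - 9.5P.
222 - 9.5P = -5 + 8.5P gives seller price Ps = 227/18; buyers pay Pb = 227/18 + 2 = 263/18.
New quantity: Q = 241 − 9.5(263/18) = 3679/36.
Buyer burden = 263/18 − 41/3 = 17/18; seller burden = 41/3 − 227/18 = 19/18.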